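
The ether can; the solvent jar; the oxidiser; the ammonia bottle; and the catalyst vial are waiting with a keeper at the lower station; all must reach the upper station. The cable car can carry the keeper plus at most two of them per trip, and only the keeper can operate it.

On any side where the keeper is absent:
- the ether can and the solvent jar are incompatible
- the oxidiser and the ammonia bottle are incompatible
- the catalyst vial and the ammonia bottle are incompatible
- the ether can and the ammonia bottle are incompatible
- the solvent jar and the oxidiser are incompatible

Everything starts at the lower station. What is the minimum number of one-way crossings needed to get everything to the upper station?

Counting alone: the keeper can take at most 2 across per trip to the upper station, so moving all 5 needs at least 3 loaded trips out, with a return between consecutive ones — at least 5 crossings.
The safety rule pushes this higher. Following every safe sequence of crossings, the most of the 5 that can be at the upper station as the cable car arrives there on crossing 5 is 4 — never all 5.
So no plan with fewer than 7 crossings exists, and this one achieves 7:
1. Keeper goes to the upper station with the ammonia bottle and the solvent jar.
2. Keeper goes back to the lower station alone.
3. Keeper goes to the upper station with the ether can.
4. Keeper goes back to the lower station with the ammonia bottle and the solvent jar.
5. Keeper goes to the upper station with the catalyst vial and the oxidiser.
6. Keeper goes back to the lower station alone.
7. Keeper goes to the upper station with the ammonia bottle and the solvent jar.

7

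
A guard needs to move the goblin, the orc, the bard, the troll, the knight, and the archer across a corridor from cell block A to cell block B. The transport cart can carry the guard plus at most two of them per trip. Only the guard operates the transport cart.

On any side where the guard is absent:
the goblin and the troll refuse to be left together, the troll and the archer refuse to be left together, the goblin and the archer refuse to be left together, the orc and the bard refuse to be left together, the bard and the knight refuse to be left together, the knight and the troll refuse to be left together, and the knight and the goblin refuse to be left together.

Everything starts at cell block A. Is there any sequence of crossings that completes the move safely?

No

Whatever the first load, the items left behind include a forbidden pair without the guard. No opening move is safe, so no plan exists.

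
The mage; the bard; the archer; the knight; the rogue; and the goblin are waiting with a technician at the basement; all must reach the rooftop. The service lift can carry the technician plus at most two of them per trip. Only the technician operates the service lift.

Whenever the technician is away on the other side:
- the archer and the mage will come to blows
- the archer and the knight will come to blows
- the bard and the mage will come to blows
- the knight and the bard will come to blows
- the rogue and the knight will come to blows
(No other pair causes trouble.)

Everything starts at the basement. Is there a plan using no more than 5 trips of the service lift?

No

Counting alone: the technician can take at most 2 across per trip to the rooftop, so moving all 6 needs at least 3 loaded trips out, with a return between consecutive ones — at least 5 crossings.
The safety rule pushes this higher. Following every safe sequence of crossings, the most of the 6 that can be at the rooftop as the service lift arrives there on crossing 5 is 5 — never all 6.
So the move cannot be finished within 5 crossings. (The shortest complete plan takes 7:)
1. Technician goes to the rooftop with the knight and the mage.  [the basement: the archer, the bard, the goblin, the rogue | the rooftop: the knight, the mage]
2. Technician goes back to the basement alone.  [the basement: the archer, the bard, the goblin, the rogue | the rooftop: the knight, the mage]
3. Technician goes to the rooftop with the archer and the bard.  [the basement: the goblin, the rogue | the rooftop: the archer, the bard, the knight, the mage]
4. Technician goes back to the basement with the knight and the mage.  [the basement: the goblin, the knight, the mage, the rogue | the rooftop: the archer, the bard]
5. Technician goes to the rooftop with the goblin and the rogue.  [the basement: the knight, the mage | the rooftop: the archer, the bard, the goblin, the rogue]
6. Technician goes back to the basement alone.  [the basement: the knight, the mage | the rooftop: the archer, the bard, the goblin, the rogue]
7. Technician goes to the rooftop with the knight and the mage.  [the basement: — | the rooftop: the archer, the bard, the goblin, the knight, the mage, the rogue]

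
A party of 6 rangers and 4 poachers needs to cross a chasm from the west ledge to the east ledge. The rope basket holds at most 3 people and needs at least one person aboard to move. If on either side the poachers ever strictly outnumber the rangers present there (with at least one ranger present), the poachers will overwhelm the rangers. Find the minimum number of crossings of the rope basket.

Counting alone: each trip to the east ledge takes at most 3 across and each return brings at least 1 back, so after t trips out (and t−1 returns) at most 3t − (t−1) of the 10 are across; that first reaches 10 at t = 5, so at least 9 crossings are needed.
The plan below uses exactly 9 crossings, so it is optimal:
1. 2 poachers → the east ledge.  (the west ledge: 6R 2P; the east ledge: 0R 2P)
2. 1 poacher ← the west ledge.  (the west ledge: 6R 3P; the east ledge: 0R 1P)
3. 3 poachers → the east ledge.  (the west ledge: 6R 0P; the east ledge: 0R 4P)
4. 1 poacher ← the west ledge.  (the west ledge: 6R 1P; the east ledge: 0R 3P)
5. 3 rangers → the east ledge.  (the west ledge: 3R 1P; the east ledge: 3R 3P)
6. 1 poacher ← the west ledge.  (the west ledge: 3R 2P; the east ledge: 3R 2P)
7. 1 ranger and 2 poachers → the east ledge.  (the west ledge: 2R 0P; the east ledge: 4R 4P)
8. 1 poacher ← the west ledge.  (the west ledge: 2R 1P; the east ledge: 4R 3P)
9. 2 rangers and 1 poacher → the east ledge.  (the west ledge: 0R 0P; the east ledge: 6R 4P)

9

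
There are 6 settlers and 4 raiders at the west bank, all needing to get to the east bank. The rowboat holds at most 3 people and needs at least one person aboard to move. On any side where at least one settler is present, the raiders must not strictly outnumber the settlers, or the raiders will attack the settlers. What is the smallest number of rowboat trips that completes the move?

9

Counting alone: each trip to the east bank takes at most 3 across and each return brings at least 1 back, so after t trips out (and t−1 returns) at most 3t − (t−1) of the 10 are across; that first reaches 10 at t = 5, so at least 9 crossings are needed.
The plan below uses exactly 9 crossings, so it is optimal:
1. 2 raiders → the east bank.  (the west bank: 6S 2R; the east bank: 0S 2R)
2. 1 raider ← the west bank.  (the west bank: 6S 3R; the east bank: 0S 1R)
3. 3 raiders → the east bank.  (the west bank: 6S 0R; the east bank: 0S 4R)
4. 1 raider ← the west bank.  (the west bank: 6S 1R; the east bank: 0S 3R)
5. 3 settlers → the east bank.  (the west bank: 3S 1R; the east bank: 3S 3R)
6. 1 raider ← the west bank.  (the west bank: 3S 2R; the east bank: 3S 2R)
7. 1 settler and 2 raiders → the east bank.  (the west bank: 2S 0R; the east bank: 4S 4R)
8. 1 raider ← the west bank.  (the west bank: 2S 1R; the east bank: 4S 3R)
9. 2 settlers and 1 raider → the east bank.  (the west bank: 0S 0R; the east bank: 6S 4R)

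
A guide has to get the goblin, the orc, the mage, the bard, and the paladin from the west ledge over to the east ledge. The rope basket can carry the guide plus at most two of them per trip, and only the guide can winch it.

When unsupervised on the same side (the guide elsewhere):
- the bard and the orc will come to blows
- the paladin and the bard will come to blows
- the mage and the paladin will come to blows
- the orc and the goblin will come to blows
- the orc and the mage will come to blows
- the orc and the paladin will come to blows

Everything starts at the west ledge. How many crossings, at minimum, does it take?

7

Counting alone: the guide can take at most 2 across per trip to the east ledge, so moving all 5 needs at least 3 loaded trips out, with a return between consecutive ones — at least 5 crossings.
The safety rule pushes this higher. Following every safe sequence of crossings, the most of the 5 that can be at the east ledge as the rope basket arrives there on crossing 5 is 4 — never all 5.
So no plan with fewer than 7 crossings exists, and this one achieves 7:
1. Guide goes to the east ledge with the orc and the paladin.  [the west ledge: the bard, the goblin, the mage | the east ledge: the orc, the paladin]
2. Guide goes back to the west ledge with the orc.  [the west ledge: the bard, the goblin, the mage, the orc | the east ledge: the paladin]
3. Guide goes to the east ledge with the goblin and the orc.  [the west ledge: the bard, the mage | the east ledge: the goblin, the orc, the paladin]
4. Guide goes back to the west ledge with the orc.  [the west ledge: the bard, the mage, the orc | the east ledge: the goblin, the paladin]
5. Guide goes to the east ledge with the bard and the mage.  [the west ledge: the orc | the east ledge: the bard, the goblin, the mage, the paladin]
6. Guide goes back to the west ledge with the paladin.  [the west ledge: the orc, the paladin | the east ledge: the bard, the goblin, the mage]
7. Guide goes to the east ledge with the orc and the paladin.  [the west ledge: — | the east ledge: the bard, the goblin, the mage, the orc, the paladin]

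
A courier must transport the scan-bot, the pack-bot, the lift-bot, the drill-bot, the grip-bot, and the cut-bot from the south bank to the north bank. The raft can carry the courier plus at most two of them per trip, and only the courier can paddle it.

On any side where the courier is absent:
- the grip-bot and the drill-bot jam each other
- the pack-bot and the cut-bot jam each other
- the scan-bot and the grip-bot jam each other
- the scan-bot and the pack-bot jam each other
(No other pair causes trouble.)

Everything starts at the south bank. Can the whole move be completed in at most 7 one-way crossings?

Yes

Yes — this plan uses 7 crossings (≤ 7):
1. Courier goes to the north bank with the grip-bot and the pack-bot.
2. Courier goes back to the south bank alone.
3. Courier goes to the north bank with the lift-bot and the scan-bot.
4. Courier goes back to the south bank with the grip-bot and the pack-bot.
5. Courier goes to the north bank with the cut-bot and the drill-bot.
6. Courier goes back to the south bank alone.
7. Courier goes to the north bank with the grip-bot and the pack-bot.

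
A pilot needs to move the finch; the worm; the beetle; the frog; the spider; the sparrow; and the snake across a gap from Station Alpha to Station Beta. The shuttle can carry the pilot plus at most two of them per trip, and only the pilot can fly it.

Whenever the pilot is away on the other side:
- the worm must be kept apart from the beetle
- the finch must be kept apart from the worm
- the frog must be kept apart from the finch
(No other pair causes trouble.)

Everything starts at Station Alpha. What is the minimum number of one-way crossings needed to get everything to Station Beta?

Counting alone: the pilot can take at most 2 across per trip to Station Beta, so moving all 7 needs at least 4 loaded trips out, with a return between consecutive ones — at least 7 crossings.
The plan below uses exactly 7 crossings, so it is optimal:
1. Pilot goes to Station Beta with the finch and the worm.  [Station Alpha: the beetle, the frog, the snake, the sparrow, the spider | Station Beta: the finch, the worm]
2. Pilot goes back to Station Alpha with the finch.  [Station Alpha: the beetle, the finch, the frog, the snake, the sparrow, the spider | Station Beta: the worm]
3. Pilot goes to Station Beta with the frog and the spider.  [Station Alpha: the beetle, the finch, the snake, the sparrow | Station Beta: the frog, the spider, the worm]
4. Pilot goes back to Station Alpha alone.  [Station Alpha: the beetle, the finch, the snake, the sparrow | Station Beta: the frog, the spider, the worm]
5. Pilot goes to Station Beta with the snake and the sparrow.  [Station Alpha: the beetle, the finch | Station Beta: the frog, the snake, the sparrow, the spider, the worm]
6. Pilot goes back to Station Alpha alone.  [Station Alpha: the beetle, the finch | Station Beta: the frog, the snake, the sparrow, the spider, the worm]
7. Pilot goes to Station Beta with the beetle and the finch.  [Station Alpha: — | Station Beta: the beetle, the finch, the frog, the snake, the sparrow, the spider, the worm]

7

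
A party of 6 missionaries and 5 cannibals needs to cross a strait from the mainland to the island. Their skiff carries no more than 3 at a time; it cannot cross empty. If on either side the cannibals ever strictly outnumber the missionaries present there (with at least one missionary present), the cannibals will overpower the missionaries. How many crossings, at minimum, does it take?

Counting alone: each trip to the island takes at most 3 across and each return brings at least 1 back, so after t trips out (and t−1 returns) at most 3t − (t−1) of the 11 are across; that first reaches 11 at t = 5, so at least 9 crossings are needed.
The plan below uses exactly 9 crossings, so it is optimal:
1. 3 cannibals → the island.  (the mainland: 6M 2C; the island: 0M 3C)
2. 1 cannibal ← the mainland.  (the mainland: 6M 3C; the island: 0M 2C)
3. 3 missionaries → the island.  (the mainland: 3M 3C; the island: 3M 2C)
4. 1 missionary ← the mainland.  (the mainland: 4M 3C; the island: 2M 2C)
5. 2 missionaries and 1 cannibal → the island.  (the mainland: 2M 2C; the island: 4M 3C)
6. 1 missionary ← the mainland.  (the mainland: 3M 2C; the island: 3M 3C)
7. 2 missionaries and 1 cannibal → the island.  (the mainland: 1M 1C; the island: 5M 4C)
8. 1 missionary ← the mainland.  (the mainland: 2M 1C; the island: 4M 4C)
9. 2 missionaries and 1 cannibal → the island.  (the mainland: 0M 0C; the island: 6M 5C)

9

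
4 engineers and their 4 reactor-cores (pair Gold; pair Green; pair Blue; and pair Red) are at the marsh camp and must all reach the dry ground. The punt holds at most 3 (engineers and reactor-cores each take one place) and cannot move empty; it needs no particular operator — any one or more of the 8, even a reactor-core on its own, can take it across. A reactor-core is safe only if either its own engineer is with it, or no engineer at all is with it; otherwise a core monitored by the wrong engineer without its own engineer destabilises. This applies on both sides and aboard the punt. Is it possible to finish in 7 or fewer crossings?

No

Counting alone: each trip to the dry ground takes at most 3 across and each return brings at least 1 back, so after t trips out (and t−1 returns) at most 3t − (t−1) of the 8 are across; that first reaches 8 at t = 4, so at least 7 crossings are needed.
The safety rule pushes this higher. Following every safe sequence of crossings, the most of the 8 that can be at the dry ground as the punt arrives there on crossing 7 is 7 — never all 8.
So the move cannot be finished within 7 crossings. (The shortest complete plan takes 9:)
1. engineer Gold and reactor-core Gold cross → the dry ground.
2. engineer Gold crosses ← the marsh camp.
3. engineer Gold, engineer Green, and reactor-core Green cross → the dry ground.
4. engineer Gold and reactor-core Gold cross ← the marsh camp.
5. engineer Blue, engineer Gold, and engineer Red cross → the dry ground.
6. reactor-core Green crosses ← the marsh camp.
7. reactor-core Gold and reactor-core Green cross → the dry ground.
8. reactor-core Gold crosses ← the marsh camp.
9. reactor-core Blue, reactor-core Gold, and reactor-core Red cross → the dry ground.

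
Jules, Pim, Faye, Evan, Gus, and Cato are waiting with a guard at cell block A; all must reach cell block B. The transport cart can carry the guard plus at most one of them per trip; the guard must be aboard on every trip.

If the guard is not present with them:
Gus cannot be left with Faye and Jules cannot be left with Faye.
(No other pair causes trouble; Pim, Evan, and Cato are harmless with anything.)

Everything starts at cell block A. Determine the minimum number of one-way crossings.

13

Counting alone: the guard can take at most 1 across per trip to cell block B, so moving all 6 needs at least 6 loaded trips out, with a return between consecutive ones — at least 11 crossings.
The safety rule pushes this higher. Following every safe sequence of crossings, the most of the 6 that can be at cell block B as the transport cart arrives there on crossing 11 is 5 — never all 6.
So no plan with fewer than 13 crossings exists, and this one achieves 13:
1. Guard goes to cell block B with Faye.
2. Guard goes back to cell block A alone.
3. Guard goes to cell block B with Jules.
4. Guard goes back to cell block A with Faye.
5. Guard goes to cell block B with Gus.
6. Guard goes back to cell block A alone.
7. Guard goes to cell block B with Pim.
8. Guard goes back to cell block A alone.
9. Guard goes to cell block B with Evan.
10. Guard goes back to cell block A alone.
11. Guard goes to cell block B with Cato.
12. Guard goes back to cell block A alone.
13. Guard goes to cell block B with Faye.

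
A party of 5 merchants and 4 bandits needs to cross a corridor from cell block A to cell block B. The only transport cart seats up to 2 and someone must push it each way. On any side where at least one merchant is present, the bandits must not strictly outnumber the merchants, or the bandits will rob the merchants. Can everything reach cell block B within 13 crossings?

No

Counting alone: each trip to cell block B takes at most 2 across and each return brings at least 1 back, so after t trips out (and t−1 returns) at most 2t − (t−1) of the 9 are across; that first reaches 9 at t = 8, so at least 15 crossings are needed.
Since 13 < 15, 13 crossings cannot be enough. (The shortest complete plan in fact takes 15:)
1. 2 bandits → cell block B.  (cell block A: 5M 2B; cell block B: 0M 2B)
2. 1 bandit ← cell block A.  (cell block A: 5M 3B; cell block B: 0M 1B)
3. 2 bandits → cell block B.  (cell block A: 5M 1B; cell block B: 0M 3B)
4. 1 bandit ← cell block A.  (cell block A: 5M 2B; cell block B: 0M 2B)
5. 2 merchants → cell block B.  (cell block A: 3M 2B; cell block B: 2M 2B)
6. 1 bandit ← cell block A.  (cell block A: 3M 3B; cell block B: 2M 1B)
7. 1 merchant and 1 bandit → cell block B.  (cell block A: 2M 2B; cell block B: 3M 2B)
8. 1 merchant ← cell block A.  (cell block A: 3M 2B; cell block B: 2M 2B)
9. 1 merchant and 1 bandit → cell block B.  (cell block A: 2M 1B; cell block B: 3M 3B)
10. 1 bandit ← cell block A.  (cell block A: 2M 2B; cell block B: 3M 2B)
11. 1 merchant and 1 bandit → cell block B.  (cell block A: 1M 1B; cell block B: 4M 3B)
12. 1 merchant ← cell block A.  (cell block A: 2M 1B; cell block B: 3M 3B)
13. 1 merchant and 1 bandit → cell block B.  (cell block A: 1M 0B; cell block B: 4M 4B)
14. 1 bandit ← cell block A.  (cell block A: 1M 1B; cell block B: 4M 3B)
15. 1 merchant and 1 bandit → cell block B.  (cell block A: 0M 0B; cell block B: 5M 4B)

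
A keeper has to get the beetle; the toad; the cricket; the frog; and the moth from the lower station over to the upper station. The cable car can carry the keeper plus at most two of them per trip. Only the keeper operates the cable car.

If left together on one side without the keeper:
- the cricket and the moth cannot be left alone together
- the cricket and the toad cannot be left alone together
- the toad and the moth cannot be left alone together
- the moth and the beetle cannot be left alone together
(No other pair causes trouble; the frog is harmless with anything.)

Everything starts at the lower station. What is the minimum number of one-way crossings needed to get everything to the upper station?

Counting alone: the keeper can take at most 2 across per trip to the upper station, so moving all 5 needs at least 3 loaded trips out, with a return between consecutive ones — at least 5 crossings.
The safety rule pushes this higher. Following every safe sequence of crossings, the most of the 5 that can be at the upper station as the cable car arrives there on crossing 5 is 4 — never all 5.
So no plan with fewer than 7 crossings exists, and this one achieves 7:
1. Keeper goes to the upper station with the moth and the toad.  [the lower station: the beetle, the cricket, the frog | the upper station: the moth, the toad]
2. Keeper goes back to the lower station with the toad.  [the lower station: the beetle, the cricket, the frog, the toad | the upper station: the moth]
3. Keeper goes to the upper station with the beetle and the toad.  [the lower station: the cricket, the frog | the upper station: the beetle, the moth, the toad]
4. Keeper goes back to the lower station with the moth.  [the lower station: the cricket, the frog, the moth | the upper station: the beetle, the toad]
5. Keeper goes to the upper station with the cricket and the frog.  [the lower station: the moth | the upper station: the beetle, the cricket, the frog, the toad]
6. Keeper goes back to the lower station with the toad.  [the lower station: the moth, the toad | the upper station: the beetle, the cricket, the frog]
7. Keeper goes to the upper station with the moth and the toad.  [the lower station: — | the upper station: the beetle, the cricket, the frog, the moth, the toad]

7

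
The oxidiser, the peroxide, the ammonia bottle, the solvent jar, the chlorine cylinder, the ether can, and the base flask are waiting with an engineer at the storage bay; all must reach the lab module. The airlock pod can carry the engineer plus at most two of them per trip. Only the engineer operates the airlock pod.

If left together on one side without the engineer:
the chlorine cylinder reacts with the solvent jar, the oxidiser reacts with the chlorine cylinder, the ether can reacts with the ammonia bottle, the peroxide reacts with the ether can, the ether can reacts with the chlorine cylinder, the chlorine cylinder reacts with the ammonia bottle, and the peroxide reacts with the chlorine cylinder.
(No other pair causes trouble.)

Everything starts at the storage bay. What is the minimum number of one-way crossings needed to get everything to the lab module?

Counting alone: the engineer can take at most 2 across per trip to the lab module, so moving all 7 needs at least 4 loaded trips out, with a return between consecutive ones — at least 7 crossings.
The safety rule pushes this higher. Following every safe sequence of crossings, the most of the 7 that can be at the lab module as the airlock pod arrives there on crossings 7, 9 is 5, 6 respectively — never all 7.
So no plan with fewer than 11 crossings exists, and this one achieves 11:
1. Engineer goes to the lab module with the chlorine cylinder and the ether can.
2. Engineer goes back to the storage bay with the chlorine cylinder.
3. Engineer goes to the lab module with the chlorine cylinder and the oxidiser.
4. Engineer goes back to the storage bay with the chlorine cylinder.
5. Engineer goes to the lab module with the chlorine cylinder and the solvent jar.
6. Engineer goes back to the storage bay with the chlorine cylinder.
7. Engineer goes to the lab module with the ammonia bottle and the peroxide.
8. Engineer goes back to the storage bay with the ether can.
9. Engineer goes to the lab module with the base flask and the chlorine cylinder.
10. Engineer goes back to the storage bay with the chlorine cylinder.
11. Engineer goes to the lab module with the chlorine cylinder and the ether can.

11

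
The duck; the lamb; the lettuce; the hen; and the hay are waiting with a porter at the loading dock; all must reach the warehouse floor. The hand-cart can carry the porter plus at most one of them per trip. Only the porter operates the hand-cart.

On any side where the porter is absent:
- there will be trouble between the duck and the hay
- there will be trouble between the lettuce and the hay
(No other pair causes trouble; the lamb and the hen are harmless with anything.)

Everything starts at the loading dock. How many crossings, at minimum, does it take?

11

Counting alone: the porter can take at most 1 across per trip to the warehouse floor, so moving all 5 needs at least 5 loaded trips out, with a return between consecutive ones — at least 9 crossings.
The safety rule pushes this higher. Following every safe sequence of crossings, the most of the 5 that can be at the warehouse floor as the hand-cart arrives there on crossing 9 is 4 — never all 5.
So no plan with fewer than 11 crossings exists, and this one achieves 11:
1. Porter goes to the warehouse floor with the hay.  [the loading dock: the duck, the hen, the lamb, the lettuce | the warehouse floor: the hay]
2. Porter goes back to the loading dock alone.  [the loading dock: the duck, the hen, the lamb, the lettuce | the warehouse floor: the hay]
3. Porter goes to the warehouse floor with the duck.  [the loading dock: the hen, the lamb, the lettuce | the warehouse floor: the duck, the hay]
4. Porter goes back to the loading dock with the hay.  [the loading dock: the hay, the hen, the lamb, the lettuce | the warehouse floor: the duck]
5. Porter goes to the warehouse floor with the lettuce.  [the loading dock: the hay, the hen, the lamb | the warehouse floor: the duck, the lettuce]
6. Porter goes back to the loading dock alone.  [the loading dock: the hay, the hen, the lamb | the warehouse floor: the duck, the lettuce]
7. Porter goes to the warehouse floor with the lamb.  [the loading dock: the hay, the hen | the warehouse floor: the duck, the lamb, the lettuce]
8. Porter goes back to the loading dock alone.  [the loading dock: the hay, the hen | the warehouse floor: the duck, the lamb, the lettuce]
9. Porter goes to the warehouse floor with the hen.  [the loading dock: the hay | the warehouse floor: the duck, the hen, the lamb, the lettuce]
10. Porter goes back to the loading dock alone.  [the loading dock: the hay | the warehouse floor: the duck, the hen, the lamb, the lettuce]
11. Porter goes to the warehouse floor with the hay.  [the loading dock: — | the warehouse floor: the duck, the hay, the hen, the lamb, the lettuce]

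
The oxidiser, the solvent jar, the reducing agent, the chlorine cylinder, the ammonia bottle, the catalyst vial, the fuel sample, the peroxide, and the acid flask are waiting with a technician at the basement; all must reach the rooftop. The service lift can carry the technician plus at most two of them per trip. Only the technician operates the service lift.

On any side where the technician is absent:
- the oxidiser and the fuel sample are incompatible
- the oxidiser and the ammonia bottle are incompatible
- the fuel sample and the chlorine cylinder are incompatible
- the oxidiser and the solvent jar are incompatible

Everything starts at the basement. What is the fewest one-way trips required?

9

Counting alone: the technician can take at most 2 across per trip to the rooftop, so moving all 9 needs at least 5 loaded trips out, with a return between consecutive ones — at least 9 crossings.
The plan below uses exactly 9 crossings, so it is optimal:
1. Technician goes to the rooftop with the chlorine cylinder and the oxidiser.  [the basement: the acid flask, the ammonia bottle, the catalyst vial, the fuel sample, the peroxide, the reducing agent, the solvent jar | the rooftop: the chlorine cylinder, the oxidiser]
2. Technician goes back to the basement alone.  [the basement: the acid flask, the ammonia bottle, the catalyst vial, the fuel sample, the peroxide, the reducing agent, the solvent jar | the rooftop: the chlorine cylinder, the oxidiser]
3. Technician goes to the rooftop with the catalyst vial and the reducing agent.  [the basement: the acid flask, the ammonia bottle, the fuel sample, the peroxide, the solvent jar | the rooftop: the catalyst vial, the chlorine cylinder, the oxidiser, the reducing agent]
4. Technician goes back to the basement alone.  [the basement: the acid flask, the ammonia bottle, the fuel sample, the peroxide, the solvent jar | the rooftop: the catalyst vial, the chlorine cylinder, the oxidiser, the reducing agent]
5. Technician goes to the rooftop with the acid flask and the peroxide.  [the basement: the ammonia bottle, the fuel sample, the solvent jar | the rooftop: the acid flask, the catalyst vial, the chlorine cylinder, the oxidiser, the peroxide, the reducing agent]
6. Technician goes back to the basement alone.  [the basement: the ammonia bottle, the fuel sample, the solvent jar | the rooftop: the acid flask, the catalyst vial, the chlorine cylinder, the oxidiser, the peroxide, the reducing agent]
7. Technician goes to the rooftop with the ammonia bottle and the solvent jar.  [the basement: the fuel sample | the rooftop: the acid flask, the ammonia bottle, the catalyst vial, the chlorine cylinder, the oxidiser, the peroxide, the reducing agent, the solvent jar]
8. Technician goes back to the basement with the oxidiser.  [the basement: the fuel sample, the oxidiser | the rooftop: the acid flask, the ammonia bottle, the catalyst vial, the chlorine cylinder, the peroxide, the reducing agent, the solvent jar]
9. Technician goes to the rooftop with the fuel sample and the oxidiser.  [the basement: — | the rooftop: the acid flask, the ammonia bottle, the catalyst vial, the chlorine cylinder, the fuel sample, the oxidiser, the peroxide, the reducing agent, the solvent jar]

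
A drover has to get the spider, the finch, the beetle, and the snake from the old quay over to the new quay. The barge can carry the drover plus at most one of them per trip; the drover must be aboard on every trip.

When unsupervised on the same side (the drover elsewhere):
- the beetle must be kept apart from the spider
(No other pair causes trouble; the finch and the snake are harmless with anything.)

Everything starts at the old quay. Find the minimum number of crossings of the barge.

Counting alone: the drover can take at most 1 across per trip to the new quay, so moving all 4 needs at least 4 loaded trips out, with a return between consecutive ones — at least 7 crossings.
The plan below uses exactly 7 crossings, so it is optimal:
1. Drover goes to the new quay with the spider.
2. Drover goes back to the old quay alone.
3. Drover goes to the new quay with the finch.
4. Drover goes back to the old quay alone.
5. Drover goes to the new quay with the snake.
6. Drover goes back to the old quay alone.
7. Drover goes to the new quay with the beetle.

7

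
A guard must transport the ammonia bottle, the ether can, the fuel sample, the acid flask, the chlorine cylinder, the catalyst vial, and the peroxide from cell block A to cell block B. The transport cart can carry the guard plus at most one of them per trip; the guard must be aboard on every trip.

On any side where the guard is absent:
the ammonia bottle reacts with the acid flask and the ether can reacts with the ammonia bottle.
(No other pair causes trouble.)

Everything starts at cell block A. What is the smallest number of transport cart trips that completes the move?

15

Counting alone: the guard can take at most 1 across per trip to cell block B, so moving all 7 needs at least 7 loaded trips out, with a return between consecutive ones — at least 13 crossings.
The safety rule pushes this higher. Following every safe sequence of crossings, the most of the 7 that can be at cell block B as the transport cart arrives there on crossing 13 is 6 — never all 7.
So no plan with fewer than 15 crossings exists, and this one achieves 15:
1. Guard goes to cell block B with the ammonia bottle.  [cell block A: the acid flask, the catalyst vial, the chlorine cylinder, the ether can, the fuel sample, the peroxide | cell block B: the ammonia bottle]
2. Guard goes back to cell block A alone.  [cell block A: the acid flask, the catalyst vial, the chlorine cylinder, the ether can, the fuel sample, the peroxide | cell block B: the ammonia bottle]
3. Guard goes to cell block B with the ether can.  [cell block A: the acid flask, the catalyst vial, the chlorine cylinder, the fuel sample, the peroxide | cell block B: the ammonia bottle, the ether can]
4. Guard goes back to cell block A with the ammonia bottle.  [cell block A: the acid flask, the ammonia bottle, the catalyst vial, the chlorine cylinder, the fuel sample, the peroxide | cell block B: the ether can]
5. Guard goes to cell block B with the acid flask.  [cell block A: the ammonia bottle, the catalyst vial, the chlorine cylinder, the fuel sample, the peroxide | cell block B: the acid flask, the ether can]
6. Guard goes back to cell block A alone.  [cell block A: the ammonia bottle, the catalyst vial, the chlorine cylinder, the fuel sample, the peroxide | cell block B: the acid flask, the ether can]
7. Guard goes to cell block B with the fuel sample.  [cell block A: the ammonia bottle, the catalyst vial, the chlorine cylinder, the peroxide | cell block B: the acid flask, the ether can, the fuel sample]
8. Guard goes back to cell block A alone.  [cell block A: the ammonia bottle, the catalyst vial, the chlorine cylinder, the peroxide | cell block B: the acid flask, the ether can, the fuel sample]
9. Guard goes to cell block B with the chlorine cylinder.  [cell block A: the ammonia bottle, the catalyst vial, the peroxide | cell block B: the acid flask, the chlorine cylinder, the ether can, the fuel sample]
10. Guard goes back to cell block A alone.  [cell block A: the ammonia bottle, the catalyst vial, the peroxide | cell block B: the acid flask, the chlorine cylinder, the ether can, the fuel sample]
11. Guard goes to cell block B with the catalyst vial.  [cell block A: the ammonia bottle, the peroxide | cell block B: the acid flask, the catalyst vial, the chlorine cylinder, the ether can, the fuel sample]
12. Guard goes back to cell block A alone.  [cell block A: the ammonia bottle, the peroxide | cell block B: the acid flask, the catalyst vial, the chlorine cylinder, the ether can, the fuel sample]
13. Guard goes to cell block B with the peroxide.  [cell block A: the ammonia bottle | cell block B: the acid flask, the catalyst vial, the chlorine cylinder, the ether can, the fuel sample, the peroxide]
14. Guard goes back to cell block A alone.  [cell block A: the ammonia bottle | cell block B: the acid flask, the catalyst vial, the chlorine cylinder, the ether can, the fuel sample, the peroxide]
15. Guard goes to cell block B with the ammonia bottle.  [cell block A: — | cell block B: the acid flask, the ammonia bottle, the catalyst vial, the chlorine cylinder, the ether can, the fuel sample, the peroxide]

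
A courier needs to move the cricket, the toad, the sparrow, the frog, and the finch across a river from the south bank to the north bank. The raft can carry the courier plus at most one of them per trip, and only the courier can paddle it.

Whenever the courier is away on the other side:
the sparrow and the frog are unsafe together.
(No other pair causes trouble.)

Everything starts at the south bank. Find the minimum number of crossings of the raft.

Counting alone: the courier can take at most 1 across per trip to the north bank, so moving all 5 needs at least 5 loaded trips out, with a return between consecutive ones — at least 9 crossings.
The plan below uses exactly 9 crossings, so it is optimal:
1. Courier goes to the north bank with the sparrow.
2. Courier goes back to the south bank alone.
3. Courier goes to the north bank with the cricket.
4. Courier goes back to the south bank alone.
5. Courier goes to the north bank with the toad.
6. Courier goes back to the south bank alone.
7. Courier goes to the north bank with the finch.
8. Courier goes back to the south bank alone.
9. Courier goes to the north bank with the frog.

9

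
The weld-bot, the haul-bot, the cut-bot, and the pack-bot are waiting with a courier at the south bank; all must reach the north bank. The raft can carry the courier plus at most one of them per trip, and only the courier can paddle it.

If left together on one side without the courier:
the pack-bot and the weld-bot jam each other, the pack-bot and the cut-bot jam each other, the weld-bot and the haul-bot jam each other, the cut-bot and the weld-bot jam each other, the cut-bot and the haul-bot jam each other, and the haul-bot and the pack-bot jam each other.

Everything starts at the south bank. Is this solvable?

No

Whatever the first load, the items left behind include a forbidden pair without the courier. No opening move is safe, so no plan exists.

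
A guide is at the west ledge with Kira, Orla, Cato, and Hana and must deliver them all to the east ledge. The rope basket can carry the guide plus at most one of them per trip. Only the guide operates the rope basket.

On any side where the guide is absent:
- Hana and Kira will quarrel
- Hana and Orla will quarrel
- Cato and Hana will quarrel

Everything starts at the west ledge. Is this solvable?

Following every safe sequence of crossings from the start, the most of the 4 that can be at the east ledge as the rope basket arrives there on crossings 1, 3 is 1, 2 respectively; the best ever achieved is 2 of 4.
From crossing 5 on, no configuration arises that was not already reachable earlier: only 9 distinct safe configurations (who is on which side, and where the rope basket is) can ever be reached, none of them has everyone across, and every continuation just revisits them. So no valid plan exists.

No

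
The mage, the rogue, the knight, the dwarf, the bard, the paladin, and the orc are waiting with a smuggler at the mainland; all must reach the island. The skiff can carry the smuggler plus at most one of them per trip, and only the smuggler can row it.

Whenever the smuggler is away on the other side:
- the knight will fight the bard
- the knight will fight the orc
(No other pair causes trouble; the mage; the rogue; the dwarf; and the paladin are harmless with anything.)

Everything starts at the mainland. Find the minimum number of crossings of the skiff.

Counting alone: the smuggler can take at most 1 across per trip to the island, so moving all 7 needs at least 7 loaded trips out, with a return between consecutive ones — at least 13 crossings.
The safety rule pushes this higher. Following every safe sequence of crossings, the most of the 7 that can be at the island as the skiff arrives there on crossing 13 is 6 — never all 7.
So no plan with fewer than 15 crossings exists, and this one achieves 15:
1. Smuggler goes to the island with the knight.
2. Smuggler goes back to the mainland alone.
3. Smuggler goes to the island with the mage.
4. Smuggler goes back to the mainland alone.
5. Smuggler goes to the island with the rogue.
6. Smuggler goes back to the mainland alone.
7. Smuggler goes to the island with the dwarf.
8. Smuggler goes back to the mainland alone.
9. Smuggler goes to the island with the bard.
10. Smuggler goes back to the mainland with the knight.
11. Smuggler goes to the island with the orc.
12. Smuggler goes back to the mainland alone.
13. Smuggler goes to the island with the paladin.
14. Smuggler goes back to the mainland alone.
15. Smuggler goes to the island with the knight.

15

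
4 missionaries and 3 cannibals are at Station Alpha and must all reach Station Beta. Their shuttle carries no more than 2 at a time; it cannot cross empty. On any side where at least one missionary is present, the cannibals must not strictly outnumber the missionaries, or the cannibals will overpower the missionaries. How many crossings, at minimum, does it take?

Counting alone: each trip to Station Beta takes at most 2 across and each return brings at least 1 back, so after t trips out (and t−1 returns) at most 2t − (t−1) of the 7 are across; that first reaches 7 at t = 6, so at least 11 crossings are needed.
The plan below uses exactly 11 crossings, so it is optimal:
1. 2 cannibals → Station Beta.  (Station Alpha: 4M 1C; Station Beta: 0M 2C)
2. 1 cannibal ← Station Alpha.  (Station Alpha: 4M 2C; Station Beta: 0M 1C)
3. 2 cannibals → Station Beta.  (Station Alpha: 4M 0C; Station Beta: 0M 3C)
4. 1 cannibal ← Station Alpha.  (Station Alpha: 4M 1C; Station Beta: 0M 2C)
5. 2 missionaries → Station Beta.  (Station Alpha: 2M 1C; Station Beta: 2M 2C)
6. 1 cannibal ← Station Alpha.  (Station Alpha: 2M 2C; Station Beta: 2M 1C)
7. 1 missionary and 1 cannibal → Station Beta.  (Station Alpha: 1M 1C; Station Beta: 3M 2C)
8. 1 missionary ← Station Alpha.  (Station Alpha: 2M 1C; Station Beta: 2M 2C)
9. 1 missionary and 1 cannibal → Station Beta.  (Station Alpha: 1M 0C; Station Beta: 3M 3C)
10. 1 cannibal ← Station Alpha.  (Station Alpha: 1M 1C; Station Beta: 3M 2C)
11. 1 missionary and 1 cannibal → Station Beta.  (Station Alpha: 0M 0C; Station Beta: 4M 3C)

11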